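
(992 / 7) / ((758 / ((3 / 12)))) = 124 / 2653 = 0.05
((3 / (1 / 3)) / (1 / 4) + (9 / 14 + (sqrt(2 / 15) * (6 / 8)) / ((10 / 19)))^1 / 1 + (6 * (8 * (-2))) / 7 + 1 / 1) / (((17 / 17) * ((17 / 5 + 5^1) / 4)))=19 * sqrt(30) / 420 + 1675 / 147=11.64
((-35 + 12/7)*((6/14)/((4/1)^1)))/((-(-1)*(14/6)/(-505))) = 1058985/1372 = 771.85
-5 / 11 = -0.45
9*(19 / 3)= 57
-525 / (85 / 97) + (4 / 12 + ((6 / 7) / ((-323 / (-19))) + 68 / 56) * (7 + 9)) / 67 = -2046136 / 3417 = -598.81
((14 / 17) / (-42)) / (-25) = 1 / 1275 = 0.00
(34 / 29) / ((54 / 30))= 170 / 261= 0.65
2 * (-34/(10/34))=-1156/5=-231.20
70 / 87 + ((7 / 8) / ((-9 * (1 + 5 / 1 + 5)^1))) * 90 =35 / 3828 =0.01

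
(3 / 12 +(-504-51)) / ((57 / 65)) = -144235 / 228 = -632.61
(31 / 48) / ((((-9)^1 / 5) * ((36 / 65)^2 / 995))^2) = 13696237887109375 / 6530347008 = 2097321.61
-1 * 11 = -11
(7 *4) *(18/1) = 504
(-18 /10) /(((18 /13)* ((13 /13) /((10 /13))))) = -1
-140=-140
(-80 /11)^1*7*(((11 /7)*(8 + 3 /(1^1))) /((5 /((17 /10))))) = -1496 /5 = -299.20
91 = 91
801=801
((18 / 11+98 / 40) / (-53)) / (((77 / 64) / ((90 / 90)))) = -14384 / 224455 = -0.06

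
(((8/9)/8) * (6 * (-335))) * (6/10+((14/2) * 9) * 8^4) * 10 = -576308540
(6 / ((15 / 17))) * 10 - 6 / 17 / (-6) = 1157 / 17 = 68.06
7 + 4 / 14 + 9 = 114 / 7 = 16.29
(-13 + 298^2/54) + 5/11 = 484696/297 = 1631.97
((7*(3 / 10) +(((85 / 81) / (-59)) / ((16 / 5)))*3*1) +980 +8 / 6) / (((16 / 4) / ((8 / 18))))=125326619 / 1146960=109.27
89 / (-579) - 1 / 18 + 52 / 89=0.38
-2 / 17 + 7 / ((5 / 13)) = 18.08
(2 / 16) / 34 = 1 / 272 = 0.00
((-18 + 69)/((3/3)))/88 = 51/88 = 0.58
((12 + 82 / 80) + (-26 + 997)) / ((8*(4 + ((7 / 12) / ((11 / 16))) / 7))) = 29.85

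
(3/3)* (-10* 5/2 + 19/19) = -24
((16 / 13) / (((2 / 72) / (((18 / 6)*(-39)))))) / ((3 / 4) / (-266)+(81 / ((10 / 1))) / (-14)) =8916.55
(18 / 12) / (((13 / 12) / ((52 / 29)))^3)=165888 / 24389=6.80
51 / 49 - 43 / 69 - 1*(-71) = 241463 / 3381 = 71.42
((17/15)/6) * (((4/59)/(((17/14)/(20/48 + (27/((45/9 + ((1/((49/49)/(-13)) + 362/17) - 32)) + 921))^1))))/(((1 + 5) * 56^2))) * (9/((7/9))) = 27401/9460277120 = 0.00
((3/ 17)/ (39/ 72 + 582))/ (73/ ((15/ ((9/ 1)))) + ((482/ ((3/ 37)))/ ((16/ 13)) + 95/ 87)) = 83520/ 1344045133871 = 0.00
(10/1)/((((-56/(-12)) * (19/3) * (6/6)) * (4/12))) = 1.02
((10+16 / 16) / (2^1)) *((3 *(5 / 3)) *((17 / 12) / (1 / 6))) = 935 / 4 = 233.75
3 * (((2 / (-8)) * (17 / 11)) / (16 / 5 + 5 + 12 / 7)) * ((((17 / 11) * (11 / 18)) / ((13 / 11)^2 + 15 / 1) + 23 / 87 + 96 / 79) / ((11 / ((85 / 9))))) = -6360532658725 / 41222597442048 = -0.15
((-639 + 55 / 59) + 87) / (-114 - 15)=32513 / 7611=4.27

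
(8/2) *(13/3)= 52/3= 17.33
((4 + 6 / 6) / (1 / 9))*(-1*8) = -360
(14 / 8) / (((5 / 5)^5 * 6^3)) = 7 / 864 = 0.01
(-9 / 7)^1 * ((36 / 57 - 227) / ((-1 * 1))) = -38709 / 133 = -291.05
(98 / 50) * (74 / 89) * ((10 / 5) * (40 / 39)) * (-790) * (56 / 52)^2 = -1796639488 / 586599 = -3062.81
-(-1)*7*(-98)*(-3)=2058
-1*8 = -8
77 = 77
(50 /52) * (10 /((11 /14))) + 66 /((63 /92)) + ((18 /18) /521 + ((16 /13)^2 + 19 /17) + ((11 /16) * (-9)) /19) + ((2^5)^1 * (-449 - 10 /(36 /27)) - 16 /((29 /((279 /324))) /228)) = -14840514093401835 /1016098139056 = -14605.39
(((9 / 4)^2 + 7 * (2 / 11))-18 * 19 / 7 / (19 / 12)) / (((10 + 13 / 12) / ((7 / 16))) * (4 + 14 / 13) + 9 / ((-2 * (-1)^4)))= -392743 / 1987832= -0.20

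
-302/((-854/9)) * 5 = 6795/427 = 15.91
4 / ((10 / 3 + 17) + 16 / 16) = 0.19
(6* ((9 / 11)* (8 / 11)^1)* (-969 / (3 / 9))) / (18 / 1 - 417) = 22032 / 847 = 26.01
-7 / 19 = -0.37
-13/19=-0.68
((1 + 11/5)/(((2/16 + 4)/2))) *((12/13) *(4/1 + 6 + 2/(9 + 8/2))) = 12288/845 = 14.54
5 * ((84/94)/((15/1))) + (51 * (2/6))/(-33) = -337/1551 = -0.22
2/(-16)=-1/8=-0.12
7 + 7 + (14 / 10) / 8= 567 / 40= 14.18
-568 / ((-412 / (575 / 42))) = 40825 / 2163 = 18.87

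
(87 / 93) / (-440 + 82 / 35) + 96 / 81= 1685339 / 1424574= 1.18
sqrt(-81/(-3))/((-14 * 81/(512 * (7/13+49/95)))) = -15872 * sqrt(3)/11115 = -2.47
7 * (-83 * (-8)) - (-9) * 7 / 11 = 51191 / 11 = 4653.73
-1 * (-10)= 10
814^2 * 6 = 3975576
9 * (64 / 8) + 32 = 104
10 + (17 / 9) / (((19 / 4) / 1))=1778 / 171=10.40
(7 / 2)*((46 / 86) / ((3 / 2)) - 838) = -378196 / 129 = -2931.75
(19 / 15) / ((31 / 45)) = 57 / 31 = 1.84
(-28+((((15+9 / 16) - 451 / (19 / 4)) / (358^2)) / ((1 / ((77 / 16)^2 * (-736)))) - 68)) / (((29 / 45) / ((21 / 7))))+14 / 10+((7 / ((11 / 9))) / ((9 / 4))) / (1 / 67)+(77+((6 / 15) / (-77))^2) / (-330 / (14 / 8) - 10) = -226.19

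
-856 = -856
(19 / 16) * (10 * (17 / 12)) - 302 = -27377 / 96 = -285.18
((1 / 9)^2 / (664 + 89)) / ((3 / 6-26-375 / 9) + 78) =2 / 1321515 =0.00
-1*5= -5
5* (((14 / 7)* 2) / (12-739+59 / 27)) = -54 / 1957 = -0.03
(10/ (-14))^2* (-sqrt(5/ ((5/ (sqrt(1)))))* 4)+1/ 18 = -1751/ 882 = -1.99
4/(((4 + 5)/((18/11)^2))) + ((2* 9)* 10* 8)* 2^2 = 697104/121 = 5761.19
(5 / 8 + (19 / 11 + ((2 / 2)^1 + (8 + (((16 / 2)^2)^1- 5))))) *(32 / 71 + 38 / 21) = 10431835 / 65604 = 159.01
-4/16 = -1/4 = -0.25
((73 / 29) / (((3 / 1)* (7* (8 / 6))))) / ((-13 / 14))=-73 / 754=-0.10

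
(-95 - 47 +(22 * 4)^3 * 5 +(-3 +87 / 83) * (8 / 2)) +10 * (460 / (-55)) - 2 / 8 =12442825271 / 3652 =3407126.31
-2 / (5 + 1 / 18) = -36 / 91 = -0.40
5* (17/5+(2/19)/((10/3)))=326/19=17.16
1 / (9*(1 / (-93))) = -31 / 3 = -10.33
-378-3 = -381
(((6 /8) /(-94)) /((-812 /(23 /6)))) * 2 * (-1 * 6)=-69 /152656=-0.00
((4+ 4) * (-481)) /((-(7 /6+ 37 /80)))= 923520 /391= 2361.94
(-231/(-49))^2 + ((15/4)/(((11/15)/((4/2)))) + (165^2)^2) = 799014308733/1078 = 741200657.45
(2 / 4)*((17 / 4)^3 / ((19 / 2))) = 4913 / 1216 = 4.04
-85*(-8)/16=85/2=42.50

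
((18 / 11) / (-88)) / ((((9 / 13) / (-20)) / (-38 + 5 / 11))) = -26845 / 1331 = -20.17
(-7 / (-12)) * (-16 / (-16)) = 7 / 12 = 0.58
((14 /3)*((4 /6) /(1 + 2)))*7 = 196 /27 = 7.26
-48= -48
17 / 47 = 0.36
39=39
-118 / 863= -0.14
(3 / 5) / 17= 3 / 85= 0.04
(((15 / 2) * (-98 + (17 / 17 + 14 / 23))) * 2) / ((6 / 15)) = -166275 / 46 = -3614.67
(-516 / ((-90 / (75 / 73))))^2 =184900 / 5329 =34.70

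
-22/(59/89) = -1958/59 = -33.19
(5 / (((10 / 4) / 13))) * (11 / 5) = 286 / 5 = 57.20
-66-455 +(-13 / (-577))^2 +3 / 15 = -866946271 / 1664645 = -520.80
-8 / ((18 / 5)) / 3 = -20 / 27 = -0.74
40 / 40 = 1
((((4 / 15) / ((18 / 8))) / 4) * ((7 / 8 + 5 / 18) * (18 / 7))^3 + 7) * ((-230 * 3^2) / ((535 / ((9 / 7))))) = -397298343 / 10276280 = -38.66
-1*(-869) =869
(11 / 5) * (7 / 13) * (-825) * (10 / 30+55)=-703010 / 13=-54077.69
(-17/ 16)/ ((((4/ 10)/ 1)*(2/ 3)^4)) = -6885/ 512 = -13.45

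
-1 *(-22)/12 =11/6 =1.83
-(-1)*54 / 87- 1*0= 18 / 29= 0.62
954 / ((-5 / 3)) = -572.40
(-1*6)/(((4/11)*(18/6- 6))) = 11/2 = 5.50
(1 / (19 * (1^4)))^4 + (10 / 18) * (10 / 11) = 6516149 / 12901779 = 0.51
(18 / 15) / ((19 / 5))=6 / 19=0.32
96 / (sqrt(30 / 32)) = 128* sqrt(15) / 5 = 99.15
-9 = -9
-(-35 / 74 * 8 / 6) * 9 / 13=210 / 481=0.44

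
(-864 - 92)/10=-478/5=-95.60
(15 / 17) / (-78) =-5 / 442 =-0.01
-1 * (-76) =76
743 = 743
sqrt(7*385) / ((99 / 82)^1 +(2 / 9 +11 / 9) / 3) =15498*sqrt(55) / 3739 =30.74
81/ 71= 1.14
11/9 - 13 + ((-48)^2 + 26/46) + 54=485785/207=2346.79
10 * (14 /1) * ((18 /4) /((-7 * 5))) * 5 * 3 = -270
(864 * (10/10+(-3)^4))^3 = 355617221640192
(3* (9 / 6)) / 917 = 9 / 1834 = 0.00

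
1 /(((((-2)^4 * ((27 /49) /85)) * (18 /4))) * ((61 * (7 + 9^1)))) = 4165 /1897344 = 0.00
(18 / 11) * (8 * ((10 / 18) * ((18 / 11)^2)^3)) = 2720977920 / 19487171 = 139.63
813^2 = 660969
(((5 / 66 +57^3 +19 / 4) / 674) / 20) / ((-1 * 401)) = -24446113 / 713523360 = -0.03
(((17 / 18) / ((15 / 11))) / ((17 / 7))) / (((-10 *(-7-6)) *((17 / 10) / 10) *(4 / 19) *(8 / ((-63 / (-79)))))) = 10241 / 1676064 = 0.01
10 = 10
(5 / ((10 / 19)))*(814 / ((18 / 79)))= 610907 / 18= 33939.28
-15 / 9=-5 / 3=-1.67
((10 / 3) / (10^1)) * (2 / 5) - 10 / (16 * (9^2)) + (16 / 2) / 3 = 9047 / 3240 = 2.79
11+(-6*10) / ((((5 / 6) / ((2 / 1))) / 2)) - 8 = -285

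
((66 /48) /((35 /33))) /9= 121 /840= 0.14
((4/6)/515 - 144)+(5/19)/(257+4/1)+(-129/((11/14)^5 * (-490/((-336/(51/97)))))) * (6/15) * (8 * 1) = -67890033255717361/34960987316475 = -1941.88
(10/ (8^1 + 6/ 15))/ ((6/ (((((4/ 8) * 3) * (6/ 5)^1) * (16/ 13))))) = 40/ 91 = 0.44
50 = 50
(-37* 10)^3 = -50653000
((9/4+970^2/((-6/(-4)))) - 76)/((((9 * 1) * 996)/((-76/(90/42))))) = -200199979/80676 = -2481.53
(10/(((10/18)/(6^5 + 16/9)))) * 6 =840000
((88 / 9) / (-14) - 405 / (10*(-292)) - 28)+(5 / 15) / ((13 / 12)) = -13512829 / 478296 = -28.25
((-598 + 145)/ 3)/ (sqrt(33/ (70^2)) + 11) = -739900/ 53897 + 10570*sqrt(33)/ 592867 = -13.63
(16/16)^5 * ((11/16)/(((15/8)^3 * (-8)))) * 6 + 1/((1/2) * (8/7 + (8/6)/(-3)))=2.79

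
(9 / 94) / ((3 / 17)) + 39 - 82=-3991 / 94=-42.46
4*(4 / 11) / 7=16 / 77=0.21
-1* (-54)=54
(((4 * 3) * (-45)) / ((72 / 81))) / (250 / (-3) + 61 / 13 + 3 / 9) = 15795 / 2036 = 7.76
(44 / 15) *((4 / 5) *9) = 21.12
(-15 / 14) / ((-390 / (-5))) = -5 / 364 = -0.01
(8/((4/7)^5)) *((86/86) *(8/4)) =16807/64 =262.61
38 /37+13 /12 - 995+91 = -400439 /444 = -901.89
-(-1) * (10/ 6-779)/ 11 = -212/ 3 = -70.67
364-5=359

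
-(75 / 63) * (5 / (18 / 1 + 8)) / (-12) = 125 / 6552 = 0.02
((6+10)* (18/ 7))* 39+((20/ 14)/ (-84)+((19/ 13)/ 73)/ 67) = 29994586423/ 18693402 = 1604.55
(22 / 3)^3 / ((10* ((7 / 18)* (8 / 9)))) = 3993 / 35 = 114.09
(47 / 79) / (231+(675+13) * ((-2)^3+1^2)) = -47 / 362215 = -0.00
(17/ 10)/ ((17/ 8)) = 4/ 5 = 0.80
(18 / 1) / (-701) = -18 / 701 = -0.03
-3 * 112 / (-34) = 168 / 17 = 9.88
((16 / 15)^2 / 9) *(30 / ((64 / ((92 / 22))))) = 368 / 1485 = 0.25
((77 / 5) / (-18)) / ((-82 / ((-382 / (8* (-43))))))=14707 / 1269360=0.01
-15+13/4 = -47/4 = -11.75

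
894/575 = 1.55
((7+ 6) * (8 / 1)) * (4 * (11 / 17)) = 4576 / 17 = 269.18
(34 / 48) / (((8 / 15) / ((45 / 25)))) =153 / 64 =2.39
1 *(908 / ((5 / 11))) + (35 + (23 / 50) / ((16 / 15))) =65057 / 32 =2033.03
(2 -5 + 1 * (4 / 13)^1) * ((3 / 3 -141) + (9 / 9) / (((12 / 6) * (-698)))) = 6840435 / 18148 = 376.93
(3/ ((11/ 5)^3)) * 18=6750/ 1331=5.07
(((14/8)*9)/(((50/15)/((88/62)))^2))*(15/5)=205821/24025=8.57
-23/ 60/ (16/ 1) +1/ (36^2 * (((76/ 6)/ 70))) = -3233/ 164160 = -0.02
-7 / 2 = -3.50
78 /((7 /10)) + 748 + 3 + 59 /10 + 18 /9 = 60923 /70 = 870.33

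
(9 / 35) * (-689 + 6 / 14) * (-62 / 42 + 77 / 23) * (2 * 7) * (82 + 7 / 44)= -4725470160 / 12397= -381178.52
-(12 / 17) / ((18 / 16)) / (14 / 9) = -48 / 119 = -0.40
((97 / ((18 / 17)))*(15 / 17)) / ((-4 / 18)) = -1455 / 4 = -363.75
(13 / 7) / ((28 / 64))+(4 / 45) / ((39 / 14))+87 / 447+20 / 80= 241987939 / 51253020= 4.72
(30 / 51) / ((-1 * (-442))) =0.00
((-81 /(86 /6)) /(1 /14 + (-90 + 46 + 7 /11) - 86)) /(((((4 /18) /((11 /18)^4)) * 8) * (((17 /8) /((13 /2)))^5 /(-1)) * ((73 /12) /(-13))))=174129181242016 /88741955590053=1.96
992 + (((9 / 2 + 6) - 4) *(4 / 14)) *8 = 7048 / 7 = 1006.86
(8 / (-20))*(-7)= 14 / 5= 2.80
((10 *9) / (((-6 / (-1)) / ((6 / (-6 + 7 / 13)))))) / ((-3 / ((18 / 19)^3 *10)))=22744800 / 486989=46.70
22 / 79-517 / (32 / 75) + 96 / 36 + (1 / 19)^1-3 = -174604145 / 144096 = -1211.72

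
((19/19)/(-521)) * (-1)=1/521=0.00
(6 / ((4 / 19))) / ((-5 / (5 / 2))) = -57 / 4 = -14.25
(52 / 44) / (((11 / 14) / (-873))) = -158886 / 121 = -1313.11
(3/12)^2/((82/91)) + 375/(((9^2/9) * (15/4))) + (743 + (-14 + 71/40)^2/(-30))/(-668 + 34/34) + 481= 1933833684383/3937968000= 491.07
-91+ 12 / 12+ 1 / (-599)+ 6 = -50317 / 599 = -84.00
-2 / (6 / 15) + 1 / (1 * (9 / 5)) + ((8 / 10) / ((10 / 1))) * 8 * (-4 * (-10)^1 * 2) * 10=4568 / 9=507.56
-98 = -98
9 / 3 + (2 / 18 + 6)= 82 / 9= 9.11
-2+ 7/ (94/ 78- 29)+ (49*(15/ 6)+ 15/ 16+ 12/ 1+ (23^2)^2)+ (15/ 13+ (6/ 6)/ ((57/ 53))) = 899557033913/ 3212976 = 279976.27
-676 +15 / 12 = -2699 / 4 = -674.75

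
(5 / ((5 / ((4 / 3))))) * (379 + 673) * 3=4208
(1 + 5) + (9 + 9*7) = 78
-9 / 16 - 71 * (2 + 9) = -781.56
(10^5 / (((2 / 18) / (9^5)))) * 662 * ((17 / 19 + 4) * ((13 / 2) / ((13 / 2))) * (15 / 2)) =24539022454500000 / 19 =1291527497605263.16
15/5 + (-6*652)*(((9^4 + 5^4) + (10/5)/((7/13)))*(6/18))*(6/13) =-4327098.89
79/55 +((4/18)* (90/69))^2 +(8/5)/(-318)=1.52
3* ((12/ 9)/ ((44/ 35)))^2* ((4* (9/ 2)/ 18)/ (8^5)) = 1225/ 11894784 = 0.00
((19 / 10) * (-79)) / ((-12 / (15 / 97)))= 1501 / 776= 1.93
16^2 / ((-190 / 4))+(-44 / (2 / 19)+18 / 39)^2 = 2798915952 / 16055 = 174332.98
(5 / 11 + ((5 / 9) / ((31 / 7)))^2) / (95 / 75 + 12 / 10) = 2013400 / 10560429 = 0.19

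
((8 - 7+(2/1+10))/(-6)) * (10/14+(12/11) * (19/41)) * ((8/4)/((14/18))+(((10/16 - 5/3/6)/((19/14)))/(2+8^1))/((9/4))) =-253268717/37102212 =-6.83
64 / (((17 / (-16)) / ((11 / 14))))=-47.33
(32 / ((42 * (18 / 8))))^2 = 4096 / 35721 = 0.11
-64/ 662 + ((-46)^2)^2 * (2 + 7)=40297103.90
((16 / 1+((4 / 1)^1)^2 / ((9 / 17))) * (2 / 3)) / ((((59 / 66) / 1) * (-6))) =-9152 / 1593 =-5.75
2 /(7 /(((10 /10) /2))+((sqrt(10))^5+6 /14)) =-1414 /4889799+9800 *sqrt(10) /4889799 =0.01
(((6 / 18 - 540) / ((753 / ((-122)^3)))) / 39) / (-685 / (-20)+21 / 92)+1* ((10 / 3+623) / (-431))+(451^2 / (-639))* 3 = 401117906576 / 35047723113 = 11.44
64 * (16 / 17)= 1024 / 17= 60.24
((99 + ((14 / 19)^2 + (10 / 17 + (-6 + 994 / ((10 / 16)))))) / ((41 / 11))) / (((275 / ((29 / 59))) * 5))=1499005331 / 9278376875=0.16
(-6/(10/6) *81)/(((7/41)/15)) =-179334/7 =-25619.14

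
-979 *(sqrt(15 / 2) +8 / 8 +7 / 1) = -7832 - 979 *sqrt(30) / 2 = -10513.10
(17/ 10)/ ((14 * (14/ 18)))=0.16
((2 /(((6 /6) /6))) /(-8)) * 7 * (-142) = 1491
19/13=1.46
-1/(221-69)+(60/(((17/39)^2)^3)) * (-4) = -128363796538849/3668910488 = -34986.90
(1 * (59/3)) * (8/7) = 22.48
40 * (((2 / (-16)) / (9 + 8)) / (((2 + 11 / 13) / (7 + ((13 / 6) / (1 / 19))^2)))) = -3981965 / 22644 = -175.85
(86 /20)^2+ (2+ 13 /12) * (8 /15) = 18121 /900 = 20.13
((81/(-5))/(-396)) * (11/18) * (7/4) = 7/160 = 0.04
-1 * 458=-458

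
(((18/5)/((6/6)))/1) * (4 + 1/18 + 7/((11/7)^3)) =140381/6655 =21.09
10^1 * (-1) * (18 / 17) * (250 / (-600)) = 75 / 17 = 4.41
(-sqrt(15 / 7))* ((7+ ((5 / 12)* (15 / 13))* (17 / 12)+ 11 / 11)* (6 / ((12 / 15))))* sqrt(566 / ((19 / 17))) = -27085* sqrt(19195890) / 55328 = -2144.81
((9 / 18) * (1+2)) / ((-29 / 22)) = -33 / 29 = -1.14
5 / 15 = 1 / 3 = 0.33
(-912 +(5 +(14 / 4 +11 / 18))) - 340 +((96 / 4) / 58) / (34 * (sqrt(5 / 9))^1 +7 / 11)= -226731692810 / 182423079 +148104 * sqrt(5) / 20269231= -1242.87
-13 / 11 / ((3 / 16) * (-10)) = 104 / 165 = 0.63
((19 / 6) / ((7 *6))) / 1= 19 / 252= 0.08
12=12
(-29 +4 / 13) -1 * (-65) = 472 / 13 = 36.31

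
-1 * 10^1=-10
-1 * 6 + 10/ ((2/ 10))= 44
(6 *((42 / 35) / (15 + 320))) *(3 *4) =432 / 1675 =0.26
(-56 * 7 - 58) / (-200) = 9 / 4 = 2.25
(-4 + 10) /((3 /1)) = 2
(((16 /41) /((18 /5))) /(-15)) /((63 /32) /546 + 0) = -6656 /3321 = -2.00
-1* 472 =-472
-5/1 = -5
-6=-6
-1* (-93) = 93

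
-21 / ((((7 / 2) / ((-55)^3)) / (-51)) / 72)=-3665574000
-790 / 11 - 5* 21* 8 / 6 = -2330 / 11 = -211.82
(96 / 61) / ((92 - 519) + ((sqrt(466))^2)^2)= 32 / 4406823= 0.00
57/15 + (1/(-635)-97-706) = -507493/635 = -799.20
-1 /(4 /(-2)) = 0.50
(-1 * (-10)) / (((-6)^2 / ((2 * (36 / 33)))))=20 / 33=0.61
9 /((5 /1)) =9 /5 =1.80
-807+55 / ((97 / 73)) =-74264 / 97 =-765.61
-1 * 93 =-93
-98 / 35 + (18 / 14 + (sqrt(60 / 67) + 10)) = 2*sqrt(1005) / 67 + 297 / 35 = 9.43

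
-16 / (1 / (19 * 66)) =-20064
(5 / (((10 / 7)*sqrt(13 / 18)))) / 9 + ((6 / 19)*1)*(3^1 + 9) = 7*sqrt(26) / 78 + 72 / 19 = 4.25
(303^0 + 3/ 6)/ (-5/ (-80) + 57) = 24/ 913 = 0.03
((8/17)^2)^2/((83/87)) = 356352/6932243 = 0.05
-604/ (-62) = 302/ 31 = 9.74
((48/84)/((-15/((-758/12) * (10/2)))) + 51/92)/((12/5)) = 364745/69552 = 5.24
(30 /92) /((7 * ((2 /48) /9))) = 1620 /161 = 10.06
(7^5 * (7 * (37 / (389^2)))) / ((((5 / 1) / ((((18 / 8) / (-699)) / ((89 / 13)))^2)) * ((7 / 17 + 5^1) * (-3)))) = -37518619047 / 478926504637992640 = -0.00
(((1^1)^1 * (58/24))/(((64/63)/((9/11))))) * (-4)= -5481/704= -7.79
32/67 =0.48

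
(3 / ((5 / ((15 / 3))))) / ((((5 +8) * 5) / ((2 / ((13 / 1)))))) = 6 / 845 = 0.01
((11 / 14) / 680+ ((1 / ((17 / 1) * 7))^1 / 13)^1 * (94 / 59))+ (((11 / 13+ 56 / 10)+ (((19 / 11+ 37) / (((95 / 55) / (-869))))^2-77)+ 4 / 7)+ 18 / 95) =1000670238996506397 / 2635964240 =379622084.33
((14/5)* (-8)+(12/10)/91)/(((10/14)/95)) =-193534/65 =-2977.45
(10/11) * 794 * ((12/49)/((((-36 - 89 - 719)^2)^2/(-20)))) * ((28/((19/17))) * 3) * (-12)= 18222300/2899840742183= 0.00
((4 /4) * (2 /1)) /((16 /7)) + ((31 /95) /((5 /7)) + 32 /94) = 298667 /178600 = 1.67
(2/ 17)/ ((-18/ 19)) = -19/ 153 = -0.12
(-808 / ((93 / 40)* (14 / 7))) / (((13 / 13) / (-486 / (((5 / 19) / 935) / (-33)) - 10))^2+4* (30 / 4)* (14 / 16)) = -52472533957002498560 / 7926891925899279153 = -6.62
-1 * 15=-15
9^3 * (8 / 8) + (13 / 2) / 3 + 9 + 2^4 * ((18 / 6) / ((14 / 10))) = 32527 / 42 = 774.45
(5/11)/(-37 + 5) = -5/352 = -0.01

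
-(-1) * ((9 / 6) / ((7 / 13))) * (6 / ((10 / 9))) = 15.04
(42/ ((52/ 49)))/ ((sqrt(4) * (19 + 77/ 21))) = 3087/ 3536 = 0.87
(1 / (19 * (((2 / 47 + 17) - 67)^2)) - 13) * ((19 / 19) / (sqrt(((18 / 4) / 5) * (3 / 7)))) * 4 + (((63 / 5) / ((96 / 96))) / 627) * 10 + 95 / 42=21619 / 8778 - 151303831 * sqrt(210) / 26187244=-81.26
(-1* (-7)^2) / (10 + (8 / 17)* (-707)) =833 / 5486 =0.15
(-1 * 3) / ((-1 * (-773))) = -3 / 773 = -0.00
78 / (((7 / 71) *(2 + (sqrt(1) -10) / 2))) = -11076 / 35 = -316.46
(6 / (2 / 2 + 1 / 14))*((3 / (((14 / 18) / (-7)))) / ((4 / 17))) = -3213 / 5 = -642.60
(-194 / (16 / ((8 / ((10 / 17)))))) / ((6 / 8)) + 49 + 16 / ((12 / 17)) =-741 / 5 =-148.20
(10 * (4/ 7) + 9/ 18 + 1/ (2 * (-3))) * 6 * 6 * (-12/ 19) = -137.50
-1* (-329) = 329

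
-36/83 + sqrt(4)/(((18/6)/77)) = 12674/249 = 50.90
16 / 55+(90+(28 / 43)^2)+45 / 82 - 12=660979223 / 8338990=79.26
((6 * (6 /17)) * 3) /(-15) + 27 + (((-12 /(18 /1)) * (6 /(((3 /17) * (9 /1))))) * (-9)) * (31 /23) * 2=514231 /5865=87.68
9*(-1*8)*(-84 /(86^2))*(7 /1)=10584 /1849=5.72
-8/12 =-2/3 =-0.67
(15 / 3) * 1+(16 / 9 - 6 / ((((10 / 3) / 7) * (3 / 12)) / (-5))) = 2329 / 9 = 258.78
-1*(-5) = 5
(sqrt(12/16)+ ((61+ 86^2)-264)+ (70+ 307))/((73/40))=20 * sqrt(3)/73+ 302800/73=4148.42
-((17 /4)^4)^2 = -6975757441 /65536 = -106441.61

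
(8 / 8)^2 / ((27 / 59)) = 59 / 27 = 2.19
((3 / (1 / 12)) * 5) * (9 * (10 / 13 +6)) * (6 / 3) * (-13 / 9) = -31680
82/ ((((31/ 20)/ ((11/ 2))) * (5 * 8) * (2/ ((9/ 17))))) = 4059/ 2108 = 1.93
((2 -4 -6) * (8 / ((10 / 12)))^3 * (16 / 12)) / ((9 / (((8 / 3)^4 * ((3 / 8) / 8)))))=-2485.51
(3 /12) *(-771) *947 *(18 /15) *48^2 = -2523353472 /5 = -504670694.40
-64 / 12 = -16 / 3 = -5.33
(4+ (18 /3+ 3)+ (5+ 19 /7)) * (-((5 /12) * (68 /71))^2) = -1047625 /317583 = -3.30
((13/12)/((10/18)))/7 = 39/140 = 0.28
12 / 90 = 2 / 15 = 0.13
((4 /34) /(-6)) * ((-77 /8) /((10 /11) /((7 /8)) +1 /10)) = 29645 /178908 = 0.17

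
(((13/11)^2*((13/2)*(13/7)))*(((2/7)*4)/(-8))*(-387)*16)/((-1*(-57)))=29474952/112651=261.65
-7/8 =-0.88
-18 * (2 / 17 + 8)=-2484 / 17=-146.12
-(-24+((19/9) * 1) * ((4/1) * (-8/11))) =2984/99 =30.14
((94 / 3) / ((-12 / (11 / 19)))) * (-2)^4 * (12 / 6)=-8272 / 171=-48.37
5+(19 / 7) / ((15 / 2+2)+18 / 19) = 14617 / 2779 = 5.26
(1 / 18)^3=1 / 5832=0.00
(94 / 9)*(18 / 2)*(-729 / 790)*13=-445419 / 395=-1127.64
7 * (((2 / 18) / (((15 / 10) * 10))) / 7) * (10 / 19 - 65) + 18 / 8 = 1.77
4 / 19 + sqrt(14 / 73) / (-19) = 4 / 19- sqrt(1022) / 1387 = 0.19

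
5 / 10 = 1 / 2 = 0.50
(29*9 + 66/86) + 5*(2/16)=90263/344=262.39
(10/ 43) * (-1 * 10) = -2.33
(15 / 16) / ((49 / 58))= 435 / 392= 1.11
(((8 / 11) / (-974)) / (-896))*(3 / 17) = 3 / 20399456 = 0.00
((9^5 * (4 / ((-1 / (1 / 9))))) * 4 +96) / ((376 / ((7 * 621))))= -56989170 / 47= -1212535.53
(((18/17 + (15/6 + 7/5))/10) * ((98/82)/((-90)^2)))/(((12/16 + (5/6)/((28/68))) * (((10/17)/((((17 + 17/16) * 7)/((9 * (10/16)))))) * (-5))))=-0.00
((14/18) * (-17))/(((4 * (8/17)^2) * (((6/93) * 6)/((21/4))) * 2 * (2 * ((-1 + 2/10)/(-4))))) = -37314235/147456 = -253.05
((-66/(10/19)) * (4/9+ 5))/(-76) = 539/60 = 8.98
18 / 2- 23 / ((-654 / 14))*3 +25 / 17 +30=77729 / 1853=41.95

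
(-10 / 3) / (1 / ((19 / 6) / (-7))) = 95 / 63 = 1.51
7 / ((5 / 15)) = 21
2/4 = 1/2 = 0.50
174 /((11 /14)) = 2436 /11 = 221.45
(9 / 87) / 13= 3 / 377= 0.01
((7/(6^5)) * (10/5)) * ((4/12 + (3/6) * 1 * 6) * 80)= 350/729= 0.48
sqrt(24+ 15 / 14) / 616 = 3* sqrt(546) / 8624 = 0.01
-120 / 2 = -60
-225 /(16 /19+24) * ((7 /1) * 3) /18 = -9975 /944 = -10.57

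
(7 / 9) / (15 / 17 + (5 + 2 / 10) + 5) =595 / 8478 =0.07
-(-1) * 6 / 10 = 3 / 5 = 0.60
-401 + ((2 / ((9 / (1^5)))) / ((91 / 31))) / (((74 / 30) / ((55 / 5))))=-4047091 / 10101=-400.66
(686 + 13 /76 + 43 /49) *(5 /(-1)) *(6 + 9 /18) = -166306985 /7448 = -22329.08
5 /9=0.56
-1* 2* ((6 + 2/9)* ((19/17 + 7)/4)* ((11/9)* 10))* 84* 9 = -3967040/17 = -233355.29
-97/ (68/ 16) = -388/ 17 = -22.82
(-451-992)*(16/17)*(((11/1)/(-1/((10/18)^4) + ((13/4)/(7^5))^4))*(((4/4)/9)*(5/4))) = 36512941057787251657600000/184730776341519537888393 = 197.65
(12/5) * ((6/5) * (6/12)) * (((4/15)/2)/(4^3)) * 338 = 507/500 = 1.01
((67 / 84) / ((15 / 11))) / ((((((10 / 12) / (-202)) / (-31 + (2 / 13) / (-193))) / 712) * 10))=687054403244 / 2195375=312955.37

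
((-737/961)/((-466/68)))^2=627903364/50137031569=0.01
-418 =-418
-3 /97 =-0.03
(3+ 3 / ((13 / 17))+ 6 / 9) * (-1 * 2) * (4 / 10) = -1184 / 195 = -6.07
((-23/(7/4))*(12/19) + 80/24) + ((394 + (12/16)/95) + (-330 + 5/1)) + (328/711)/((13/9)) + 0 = 64.36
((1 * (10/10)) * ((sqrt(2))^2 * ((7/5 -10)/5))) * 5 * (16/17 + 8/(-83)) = -102512/7055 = -14.53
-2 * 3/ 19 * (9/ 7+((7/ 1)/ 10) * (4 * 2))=-1446/ 665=-2.17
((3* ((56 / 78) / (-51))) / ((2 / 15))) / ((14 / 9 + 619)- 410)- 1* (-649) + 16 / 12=163413431 / 251277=650.33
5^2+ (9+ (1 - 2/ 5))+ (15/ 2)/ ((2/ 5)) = 1067/ 20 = 53.35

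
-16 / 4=-4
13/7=1.86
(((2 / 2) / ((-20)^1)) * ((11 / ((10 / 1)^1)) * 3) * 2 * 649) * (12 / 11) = -233.64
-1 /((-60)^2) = -1 /3600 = -0.00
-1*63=-63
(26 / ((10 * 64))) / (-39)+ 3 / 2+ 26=26399 / 960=27.50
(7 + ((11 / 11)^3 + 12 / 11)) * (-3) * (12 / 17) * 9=-32400 / 187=-173.26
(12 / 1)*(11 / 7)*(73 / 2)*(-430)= -2071740 / 7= -295962.86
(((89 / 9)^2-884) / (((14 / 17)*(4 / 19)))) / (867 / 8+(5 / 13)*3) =-267404917 / 6458697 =-41.40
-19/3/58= -19/174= -0.11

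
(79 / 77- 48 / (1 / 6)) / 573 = -22097 / 44121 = -0.50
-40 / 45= -8 / 9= -0.89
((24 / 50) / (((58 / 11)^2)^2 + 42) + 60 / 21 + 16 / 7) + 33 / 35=6354095007 / 1043999075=6.09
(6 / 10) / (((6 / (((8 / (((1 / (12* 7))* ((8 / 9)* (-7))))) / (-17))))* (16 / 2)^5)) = 27 / 1392640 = 0.00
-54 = -54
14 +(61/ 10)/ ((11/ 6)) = 953/ 55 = 17.33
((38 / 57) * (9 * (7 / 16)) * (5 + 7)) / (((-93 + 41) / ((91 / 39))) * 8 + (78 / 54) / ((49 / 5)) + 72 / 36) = -0.18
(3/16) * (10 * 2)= 15/4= 3.75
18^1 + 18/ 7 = 144/ 7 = 20.57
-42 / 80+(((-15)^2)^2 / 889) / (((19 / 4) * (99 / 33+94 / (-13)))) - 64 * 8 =-3830166301 / 7432040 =-515.36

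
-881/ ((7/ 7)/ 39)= -34359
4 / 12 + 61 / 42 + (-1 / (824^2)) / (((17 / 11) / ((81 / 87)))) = 4184187521 / 2343146176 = 1.79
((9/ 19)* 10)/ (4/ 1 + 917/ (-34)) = -3060/ 14839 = -0.21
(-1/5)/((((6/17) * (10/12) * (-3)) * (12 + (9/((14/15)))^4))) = 653072/24945871275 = 0.00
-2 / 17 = -0.12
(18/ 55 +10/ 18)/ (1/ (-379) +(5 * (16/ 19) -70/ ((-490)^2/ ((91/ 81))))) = 2775510234/ 13228083847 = 0.21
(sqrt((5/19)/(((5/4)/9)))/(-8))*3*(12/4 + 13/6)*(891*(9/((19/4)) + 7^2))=-80128521*sqrt(19)/2888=-120939.10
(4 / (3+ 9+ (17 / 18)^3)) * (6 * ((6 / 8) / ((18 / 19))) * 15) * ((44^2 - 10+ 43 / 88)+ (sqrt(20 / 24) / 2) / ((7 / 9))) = 42765.81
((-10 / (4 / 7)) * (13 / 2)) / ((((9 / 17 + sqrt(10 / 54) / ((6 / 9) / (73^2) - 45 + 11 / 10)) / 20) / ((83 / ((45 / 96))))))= -1301048161516928803680 / 1709306048355721 - 18660155045155083200 * sqrt(15) / 5127918145067163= -775249.30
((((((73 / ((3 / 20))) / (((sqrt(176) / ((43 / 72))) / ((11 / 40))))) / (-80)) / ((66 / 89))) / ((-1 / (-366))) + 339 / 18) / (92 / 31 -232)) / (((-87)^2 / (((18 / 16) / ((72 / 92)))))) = -80569 / 5159030400 + 12150682903 *sqrt(11) / 1307504664576000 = 0.00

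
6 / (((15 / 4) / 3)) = 4.80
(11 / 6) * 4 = 22 / 3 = 7.33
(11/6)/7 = 11/42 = 0.26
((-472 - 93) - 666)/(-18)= 1231/18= 68.39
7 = 7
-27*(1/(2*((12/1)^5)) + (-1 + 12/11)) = -497675/202752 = -2.45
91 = 91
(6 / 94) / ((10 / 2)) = 3 / 235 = 0.01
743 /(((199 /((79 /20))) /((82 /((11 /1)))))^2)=7794902903 /479172100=16.27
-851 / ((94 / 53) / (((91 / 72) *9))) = -4104373 / 752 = -5457.94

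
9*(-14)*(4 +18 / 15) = -3276 / 5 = -655.20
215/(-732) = -215/732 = -0.29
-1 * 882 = -882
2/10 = 1/5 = 0.20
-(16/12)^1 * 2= -8/3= -2.67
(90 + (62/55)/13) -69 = 15077/715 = 21.09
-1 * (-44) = 44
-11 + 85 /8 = -3 /8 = -0.38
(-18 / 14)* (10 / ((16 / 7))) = -45 / 8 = -5.62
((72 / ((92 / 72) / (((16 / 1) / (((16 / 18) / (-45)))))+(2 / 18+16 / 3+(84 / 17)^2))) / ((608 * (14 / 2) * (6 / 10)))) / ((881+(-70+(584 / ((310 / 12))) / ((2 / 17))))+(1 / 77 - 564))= 8980277625 / 4176405907804492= 0.00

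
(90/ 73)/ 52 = 45/ 1898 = 0.02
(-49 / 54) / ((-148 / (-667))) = -32683 / 7992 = -4.09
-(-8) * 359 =2872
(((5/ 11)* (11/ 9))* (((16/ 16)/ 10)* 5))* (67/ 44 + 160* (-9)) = -316465/ 792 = -399.58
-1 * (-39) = 39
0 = 0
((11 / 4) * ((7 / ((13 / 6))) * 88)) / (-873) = -3388 / 3783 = -0.90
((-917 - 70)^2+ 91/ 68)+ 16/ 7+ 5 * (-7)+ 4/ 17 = 463689621/ 476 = 974137.86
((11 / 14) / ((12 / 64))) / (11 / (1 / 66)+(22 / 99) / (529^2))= 0.01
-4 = -4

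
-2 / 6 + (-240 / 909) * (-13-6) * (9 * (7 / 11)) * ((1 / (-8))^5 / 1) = -2281313 / 6825984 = -0.33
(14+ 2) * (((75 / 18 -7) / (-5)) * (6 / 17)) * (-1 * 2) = -6.40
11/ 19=0.58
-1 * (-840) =840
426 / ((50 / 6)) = 1278 / 25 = 51.12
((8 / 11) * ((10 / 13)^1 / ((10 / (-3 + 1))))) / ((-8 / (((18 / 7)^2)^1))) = 648 / 7007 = 0.09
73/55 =1.33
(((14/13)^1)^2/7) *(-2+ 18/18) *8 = -224/169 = -1.33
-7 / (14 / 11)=-11 / 2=-5.50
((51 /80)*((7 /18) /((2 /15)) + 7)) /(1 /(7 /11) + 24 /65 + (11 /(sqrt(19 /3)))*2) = -3088528261 /18290317376 + 921385465*sqrt(57) /9145158688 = 0.59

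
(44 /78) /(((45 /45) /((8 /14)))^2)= 352 /1911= 0.18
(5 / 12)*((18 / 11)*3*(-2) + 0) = -45 / 11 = -4.09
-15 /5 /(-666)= 1 /222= 0.00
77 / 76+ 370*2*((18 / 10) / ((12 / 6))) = 50693 / 76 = 667.01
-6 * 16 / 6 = -16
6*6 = 36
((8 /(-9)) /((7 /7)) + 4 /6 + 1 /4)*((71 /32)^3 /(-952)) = -357911 /1123024896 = -0.00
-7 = -7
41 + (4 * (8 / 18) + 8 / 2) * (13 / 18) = 3659 / 81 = 45.17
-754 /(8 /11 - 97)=8294 /1059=7.83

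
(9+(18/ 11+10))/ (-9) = -227/ 99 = -2.29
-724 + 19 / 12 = -8669 / 12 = -722.42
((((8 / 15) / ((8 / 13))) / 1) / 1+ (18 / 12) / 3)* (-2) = -41 / 15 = -2.73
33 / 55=3 / 5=0.60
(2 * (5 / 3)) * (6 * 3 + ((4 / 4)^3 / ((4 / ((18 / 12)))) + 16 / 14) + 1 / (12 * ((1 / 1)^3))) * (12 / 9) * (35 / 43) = 82325 / 1161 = 70.91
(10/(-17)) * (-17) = 10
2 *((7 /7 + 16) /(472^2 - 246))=17 /111269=0.00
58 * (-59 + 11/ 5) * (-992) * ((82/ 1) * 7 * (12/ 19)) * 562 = 63253922156544/ 95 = 665830759542.57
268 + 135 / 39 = 3529 / 13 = 271.46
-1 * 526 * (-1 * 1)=526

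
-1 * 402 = -402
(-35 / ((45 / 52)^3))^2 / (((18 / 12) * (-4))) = -484379936768 / 996451875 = -486.10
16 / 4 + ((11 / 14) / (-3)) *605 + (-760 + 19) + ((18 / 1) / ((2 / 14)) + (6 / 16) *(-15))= -130213 / 168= -775.08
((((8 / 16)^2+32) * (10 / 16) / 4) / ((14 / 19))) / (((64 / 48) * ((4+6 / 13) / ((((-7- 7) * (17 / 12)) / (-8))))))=2708355 / 950272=2.85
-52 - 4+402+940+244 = 1530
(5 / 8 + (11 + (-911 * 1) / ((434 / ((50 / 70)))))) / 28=123047 / 340256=0.36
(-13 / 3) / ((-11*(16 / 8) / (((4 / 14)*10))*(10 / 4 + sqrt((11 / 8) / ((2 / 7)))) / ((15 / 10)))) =2600 / 1771 - 260*sqrt(77) / 1771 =0.18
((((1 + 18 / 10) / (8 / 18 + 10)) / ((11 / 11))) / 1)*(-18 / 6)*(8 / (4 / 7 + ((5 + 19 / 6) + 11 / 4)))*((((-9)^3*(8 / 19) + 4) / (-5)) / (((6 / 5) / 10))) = -243686016 / 861745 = -282.78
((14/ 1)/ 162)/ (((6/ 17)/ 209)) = 51.17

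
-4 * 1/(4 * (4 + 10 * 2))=-1/24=-0.04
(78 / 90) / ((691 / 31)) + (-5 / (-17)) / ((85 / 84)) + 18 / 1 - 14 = 12969067 / 2995485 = 4.33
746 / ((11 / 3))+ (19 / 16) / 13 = 465713 / 2288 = 203.55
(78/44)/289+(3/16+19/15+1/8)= 1209521/762960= 1.59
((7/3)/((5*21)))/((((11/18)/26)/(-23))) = -1196/55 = -21.75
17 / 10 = 1.70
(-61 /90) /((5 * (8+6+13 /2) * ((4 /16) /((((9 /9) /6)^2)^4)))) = -61 /3873614400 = -0.00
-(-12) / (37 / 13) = 4.22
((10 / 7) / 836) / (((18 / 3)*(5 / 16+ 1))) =20 / 92169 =0.00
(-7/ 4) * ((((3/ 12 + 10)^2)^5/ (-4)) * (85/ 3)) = 7986482289540678595/ 50331648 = 158677146624.34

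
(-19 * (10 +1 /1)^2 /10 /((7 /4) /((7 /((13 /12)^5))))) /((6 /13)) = -190688256 /142805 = -1335.31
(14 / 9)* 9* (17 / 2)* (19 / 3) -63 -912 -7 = -685 / 3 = -228.33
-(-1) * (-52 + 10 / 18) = -463 / 9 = -51.44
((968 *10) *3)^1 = 29040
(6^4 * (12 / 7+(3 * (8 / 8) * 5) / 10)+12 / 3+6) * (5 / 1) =146150 / 7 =20878.57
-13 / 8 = -1.62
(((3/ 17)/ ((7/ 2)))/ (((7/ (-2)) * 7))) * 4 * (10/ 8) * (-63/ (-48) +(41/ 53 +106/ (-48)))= 1555/ 1236172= 0.00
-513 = -513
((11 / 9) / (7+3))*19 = 209 / 90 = 2.32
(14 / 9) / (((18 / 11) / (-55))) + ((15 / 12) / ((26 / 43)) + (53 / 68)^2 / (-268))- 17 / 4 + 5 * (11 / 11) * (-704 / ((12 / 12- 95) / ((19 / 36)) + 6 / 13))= -330696453082765 / 9542816307648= -34.65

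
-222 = -222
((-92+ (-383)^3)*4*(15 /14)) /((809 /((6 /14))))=-103191390 /809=-127554.25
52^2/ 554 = 1352/ 277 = 4.88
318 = 318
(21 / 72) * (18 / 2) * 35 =735 / 8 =91.88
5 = 5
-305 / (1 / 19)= -5795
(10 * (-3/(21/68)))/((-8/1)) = 85/7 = 12.14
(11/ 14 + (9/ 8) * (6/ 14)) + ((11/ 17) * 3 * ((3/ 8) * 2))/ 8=5521/ 3808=1.45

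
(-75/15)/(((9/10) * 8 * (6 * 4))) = -25/864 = -0.03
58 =58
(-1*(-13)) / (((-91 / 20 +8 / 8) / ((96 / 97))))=-24960 / 6887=-3.62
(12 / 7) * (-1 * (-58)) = 696 / 7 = 99.43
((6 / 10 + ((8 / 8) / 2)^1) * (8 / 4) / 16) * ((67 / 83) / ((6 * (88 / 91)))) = 6097 / 318720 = 0.02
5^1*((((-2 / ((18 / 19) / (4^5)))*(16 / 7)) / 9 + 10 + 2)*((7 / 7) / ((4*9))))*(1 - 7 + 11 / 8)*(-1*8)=-14082755 / 5103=-2759.70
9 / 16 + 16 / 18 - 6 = -655 / 144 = -4.55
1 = 1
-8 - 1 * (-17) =9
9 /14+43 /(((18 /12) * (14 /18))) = 75 /2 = 37.50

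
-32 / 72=-4 / 9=-0.44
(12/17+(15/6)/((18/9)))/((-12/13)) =-1729/816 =-2.12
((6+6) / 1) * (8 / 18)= 16 / 3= 5.33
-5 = -5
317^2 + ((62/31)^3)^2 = 100553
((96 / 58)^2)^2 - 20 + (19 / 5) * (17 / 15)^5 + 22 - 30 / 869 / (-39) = 503950176836479831 / 30337613907046875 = 16.61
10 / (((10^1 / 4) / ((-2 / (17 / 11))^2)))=1936 / 289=6.70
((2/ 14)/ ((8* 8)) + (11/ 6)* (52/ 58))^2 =4115350801/ 1519128576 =2.71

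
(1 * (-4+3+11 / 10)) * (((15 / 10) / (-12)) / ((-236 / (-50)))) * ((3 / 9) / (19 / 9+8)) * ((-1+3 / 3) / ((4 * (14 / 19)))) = 0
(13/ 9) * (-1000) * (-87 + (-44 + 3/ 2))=1683500/ 9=187055.56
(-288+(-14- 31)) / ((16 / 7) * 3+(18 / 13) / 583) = -5888883 / 121306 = -48.55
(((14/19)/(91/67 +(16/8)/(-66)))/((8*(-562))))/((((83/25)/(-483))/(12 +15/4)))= 11773740825/41633607424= 0.28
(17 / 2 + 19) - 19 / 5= 237 / 10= 23.70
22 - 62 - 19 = -59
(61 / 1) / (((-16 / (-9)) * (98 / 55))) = 30195 / 1568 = 19.26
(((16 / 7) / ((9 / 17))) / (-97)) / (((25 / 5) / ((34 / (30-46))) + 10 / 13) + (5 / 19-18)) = 1142128 / 495767097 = 0.00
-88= -88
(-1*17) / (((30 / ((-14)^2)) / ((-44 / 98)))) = 748 / 15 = 49.87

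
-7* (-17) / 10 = 119 / 10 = 11.90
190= 190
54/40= 27/20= 1.35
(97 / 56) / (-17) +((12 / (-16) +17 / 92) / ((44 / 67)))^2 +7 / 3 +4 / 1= 6.97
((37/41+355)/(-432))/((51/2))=-608/18819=-0.03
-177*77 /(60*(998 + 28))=-4543 /20520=-0.22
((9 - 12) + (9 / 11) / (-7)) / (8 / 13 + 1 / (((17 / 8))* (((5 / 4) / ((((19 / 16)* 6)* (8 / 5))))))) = -165750 / 260953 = -0.64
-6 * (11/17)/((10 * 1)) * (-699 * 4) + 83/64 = 5912207/5440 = 1086.80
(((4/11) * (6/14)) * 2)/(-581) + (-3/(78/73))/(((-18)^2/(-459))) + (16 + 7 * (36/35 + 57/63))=2338678709/69789720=33.51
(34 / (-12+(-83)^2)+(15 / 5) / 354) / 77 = 10889 / 62484422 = 0.00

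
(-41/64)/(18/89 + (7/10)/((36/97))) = -164205/535288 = -0.31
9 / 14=0.64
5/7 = 0.71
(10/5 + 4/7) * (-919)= -16542/7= -2363.14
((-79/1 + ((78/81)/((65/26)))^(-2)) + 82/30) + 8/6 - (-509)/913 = -2504640833/37031280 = -67.64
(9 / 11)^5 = 59049 / 161051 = 0.37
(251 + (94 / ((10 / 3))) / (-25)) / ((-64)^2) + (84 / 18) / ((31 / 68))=245164381 / 23808000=10.30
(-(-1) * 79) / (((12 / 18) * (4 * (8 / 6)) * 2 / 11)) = 7821 / 64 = 122.20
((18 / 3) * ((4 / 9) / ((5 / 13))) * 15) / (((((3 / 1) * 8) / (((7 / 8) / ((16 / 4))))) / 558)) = 8463 / 16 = 528.94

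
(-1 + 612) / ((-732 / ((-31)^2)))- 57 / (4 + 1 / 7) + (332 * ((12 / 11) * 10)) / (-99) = -2189692547 / 2568588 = -852.49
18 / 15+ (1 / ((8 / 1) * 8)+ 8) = 2949 / 320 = 9.22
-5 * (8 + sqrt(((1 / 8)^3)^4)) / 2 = -10485765 / 524288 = -20.00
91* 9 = 819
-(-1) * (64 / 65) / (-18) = -32 / 585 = -0.05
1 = 1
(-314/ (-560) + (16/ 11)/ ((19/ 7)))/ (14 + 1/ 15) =192519/ 2469544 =0.08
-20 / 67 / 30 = -2 / 201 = -0.01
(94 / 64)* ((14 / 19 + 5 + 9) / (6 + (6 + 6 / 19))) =1645 / 936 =1.76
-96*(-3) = 288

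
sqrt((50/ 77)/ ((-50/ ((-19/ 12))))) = sqrt(4389)/ 462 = 0.14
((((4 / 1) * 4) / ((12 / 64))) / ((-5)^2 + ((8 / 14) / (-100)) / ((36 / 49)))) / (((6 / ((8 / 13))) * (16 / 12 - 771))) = -307200 / 675172381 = -0.00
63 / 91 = 9 / 13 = 0.69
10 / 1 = 10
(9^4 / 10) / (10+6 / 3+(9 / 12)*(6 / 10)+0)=4374 / 83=52.70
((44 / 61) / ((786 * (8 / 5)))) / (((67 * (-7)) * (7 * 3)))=-55 / 944440308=-0.00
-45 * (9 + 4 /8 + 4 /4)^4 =-8751645 /16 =-546977.81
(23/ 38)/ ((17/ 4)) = 46/ 323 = 0.14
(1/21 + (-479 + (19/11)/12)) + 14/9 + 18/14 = -188483/396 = -475.97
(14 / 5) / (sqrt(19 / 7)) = 14 * sqrt(133) / 95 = 1.70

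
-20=-20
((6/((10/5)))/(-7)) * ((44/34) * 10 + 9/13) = -9039/1547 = -5.84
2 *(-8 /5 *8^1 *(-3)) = 384 /5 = 76.80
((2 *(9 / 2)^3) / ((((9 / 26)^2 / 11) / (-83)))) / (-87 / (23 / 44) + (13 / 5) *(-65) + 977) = -31939479 / 14756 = -2164.51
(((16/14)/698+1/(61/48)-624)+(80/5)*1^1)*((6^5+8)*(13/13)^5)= -100623185312/21289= -4726534.14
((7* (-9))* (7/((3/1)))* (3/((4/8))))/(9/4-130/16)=7056/47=150.13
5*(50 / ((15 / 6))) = 100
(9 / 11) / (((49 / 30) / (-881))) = -237870 / 539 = -441.32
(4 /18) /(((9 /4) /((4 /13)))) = 32 /1053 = 0.03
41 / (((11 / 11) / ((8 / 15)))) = 328 / 15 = 21.87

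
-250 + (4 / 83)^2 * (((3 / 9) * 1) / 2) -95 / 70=-72727061 / 289338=-251.36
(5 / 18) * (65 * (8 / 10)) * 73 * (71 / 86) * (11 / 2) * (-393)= -485465695 / 258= -1881649.98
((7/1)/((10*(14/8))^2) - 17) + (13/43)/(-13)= -127928/7525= -17.00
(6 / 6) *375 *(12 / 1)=4500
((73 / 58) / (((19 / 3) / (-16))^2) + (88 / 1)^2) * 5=405780160 / 10469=38760.16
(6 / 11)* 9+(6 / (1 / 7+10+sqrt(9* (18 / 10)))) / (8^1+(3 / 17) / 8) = 318350766 / 63713309 - 89964* sqrt(5) / 5792119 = 4.96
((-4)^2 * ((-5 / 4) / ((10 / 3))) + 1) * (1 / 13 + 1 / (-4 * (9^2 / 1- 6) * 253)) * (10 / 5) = -75887 / 98670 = -0.77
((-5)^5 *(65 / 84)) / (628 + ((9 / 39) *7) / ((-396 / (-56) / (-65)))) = -2234375 / 566552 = -3.94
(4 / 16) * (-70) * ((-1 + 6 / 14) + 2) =-25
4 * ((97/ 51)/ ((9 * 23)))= 0.04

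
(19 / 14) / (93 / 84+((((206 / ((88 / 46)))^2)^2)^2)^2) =1505680748169532571648 / 362564610303648069703628550578979763575741963919854269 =0.00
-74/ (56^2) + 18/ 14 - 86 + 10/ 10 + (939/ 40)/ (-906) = -99162929/ 1183840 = -83.76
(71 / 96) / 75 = 71 / 7200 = 0.01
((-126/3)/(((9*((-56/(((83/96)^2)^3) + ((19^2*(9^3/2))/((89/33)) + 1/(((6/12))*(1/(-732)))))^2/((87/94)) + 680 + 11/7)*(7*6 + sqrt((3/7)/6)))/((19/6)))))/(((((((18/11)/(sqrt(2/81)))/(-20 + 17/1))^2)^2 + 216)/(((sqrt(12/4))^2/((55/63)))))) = -271066748708995691525693870562983902/194840011956043675333207409650808943782779640625 + 2765987231724445831894835413907999*sqrt(14)/1169040071736262051999244457904853662696677843750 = -0.00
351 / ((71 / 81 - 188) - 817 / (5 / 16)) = -0.13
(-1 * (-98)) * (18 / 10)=176.40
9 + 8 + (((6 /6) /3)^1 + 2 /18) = 157 /9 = 17.44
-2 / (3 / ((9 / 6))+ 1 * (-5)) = 2 / 3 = 0.67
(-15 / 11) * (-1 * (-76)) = -1140 / 11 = -103.64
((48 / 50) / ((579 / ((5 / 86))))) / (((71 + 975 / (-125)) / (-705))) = -0.00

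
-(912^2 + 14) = -831758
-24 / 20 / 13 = -6 / 65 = -0.09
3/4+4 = 19/4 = 4.75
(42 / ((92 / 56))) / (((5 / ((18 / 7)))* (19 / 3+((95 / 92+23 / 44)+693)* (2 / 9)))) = 74844 / 914665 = 0.08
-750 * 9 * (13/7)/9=-9750/7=-1392.86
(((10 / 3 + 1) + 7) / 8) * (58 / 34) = 29 / 12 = 2.42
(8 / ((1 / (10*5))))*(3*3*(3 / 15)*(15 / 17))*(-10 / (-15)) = 7200 / 17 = 423.53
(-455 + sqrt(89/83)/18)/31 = -455/31 + sqrt(7387)/46314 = -14.68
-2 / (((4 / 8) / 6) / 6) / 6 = -24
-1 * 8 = -8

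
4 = 4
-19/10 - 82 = -83.90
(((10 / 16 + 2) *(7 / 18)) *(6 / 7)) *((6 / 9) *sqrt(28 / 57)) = 0.41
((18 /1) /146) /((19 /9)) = 81 /1387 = 0.06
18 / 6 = 3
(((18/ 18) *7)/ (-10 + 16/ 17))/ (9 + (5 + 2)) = -17/ 352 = -0.05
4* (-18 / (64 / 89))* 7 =-700.88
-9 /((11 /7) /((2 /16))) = -63 /88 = -0.72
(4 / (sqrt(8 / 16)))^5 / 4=1024*sqrt(2)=1448.15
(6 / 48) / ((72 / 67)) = 67 / 576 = 0.12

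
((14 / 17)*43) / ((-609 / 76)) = -6536 / 1479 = -4.42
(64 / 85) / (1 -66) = -64 / 5525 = -0.01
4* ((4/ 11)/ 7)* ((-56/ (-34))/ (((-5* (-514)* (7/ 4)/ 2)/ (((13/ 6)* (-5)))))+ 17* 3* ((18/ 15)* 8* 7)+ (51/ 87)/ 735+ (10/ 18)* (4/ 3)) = 9193741125136/ 12907157571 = 712.30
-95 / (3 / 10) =-950 / 3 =-316.67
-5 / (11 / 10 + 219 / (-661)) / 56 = -16525 / 142268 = -0.12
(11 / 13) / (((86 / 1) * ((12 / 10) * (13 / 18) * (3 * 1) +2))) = 55 / 25714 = 0.00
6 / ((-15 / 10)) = -4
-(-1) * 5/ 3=5/ 3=1.67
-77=-77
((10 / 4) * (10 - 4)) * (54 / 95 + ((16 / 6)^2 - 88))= -68674 / 57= -1204.81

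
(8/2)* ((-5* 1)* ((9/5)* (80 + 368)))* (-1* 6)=96768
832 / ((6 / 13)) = 5408 / 3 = 1802.67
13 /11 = 1.18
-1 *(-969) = 969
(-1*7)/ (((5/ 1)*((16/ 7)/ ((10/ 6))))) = -49/ 48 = -1.02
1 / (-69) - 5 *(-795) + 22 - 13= 3983.99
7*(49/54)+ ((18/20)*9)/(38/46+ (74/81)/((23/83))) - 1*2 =6549778/1036935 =6.32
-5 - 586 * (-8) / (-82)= -62.17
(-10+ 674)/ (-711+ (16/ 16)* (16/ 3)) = -1992/ 2117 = -0.94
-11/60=-0.18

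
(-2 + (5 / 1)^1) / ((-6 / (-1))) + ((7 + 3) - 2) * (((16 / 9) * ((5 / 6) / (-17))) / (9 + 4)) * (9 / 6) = 1669 / 3978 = 0.42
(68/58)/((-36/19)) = -323/522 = -0.62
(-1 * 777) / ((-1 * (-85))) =-777 / 85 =-9.14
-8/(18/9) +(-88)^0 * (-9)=-13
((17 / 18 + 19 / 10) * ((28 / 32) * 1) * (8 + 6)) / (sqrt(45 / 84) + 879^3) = 1104350547328 / 21524844931135966955 -3136 * sqrt(105) / 581170813140671107785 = 0.00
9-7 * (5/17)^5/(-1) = 12800588/1419857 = 9.02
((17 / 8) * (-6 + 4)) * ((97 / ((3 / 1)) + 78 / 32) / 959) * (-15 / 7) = 141865 / 429632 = 0.33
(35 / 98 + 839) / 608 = 11751 / 8512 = 1.38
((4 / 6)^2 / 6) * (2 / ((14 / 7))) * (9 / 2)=1 / 3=0.33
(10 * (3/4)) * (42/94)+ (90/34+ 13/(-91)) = 65497/11186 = 5.86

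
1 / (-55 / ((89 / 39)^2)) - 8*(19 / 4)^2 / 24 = -10193221 / 1338480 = -7.62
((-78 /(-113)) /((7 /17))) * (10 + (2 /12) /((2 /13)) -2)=24089 /1582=15.23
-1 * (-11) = 11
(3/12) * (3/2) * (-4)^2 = 6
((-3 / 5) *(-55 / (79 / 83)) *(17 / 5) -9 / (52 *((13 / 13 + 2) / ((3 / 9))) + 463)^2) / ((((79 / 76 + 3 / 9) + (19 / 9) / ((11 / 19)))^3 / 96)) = 4571415211755803000832 / 51080803816929989375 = 89.49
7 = 7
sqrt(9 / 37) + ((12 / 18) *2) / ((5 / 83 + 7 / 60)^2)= 3 *sqrt(37) / 37 + 33067200 / 776161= 43.10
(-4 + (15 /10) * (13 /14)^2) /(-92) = 1061 /36064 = 0.03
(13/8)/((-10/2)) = -13/40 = -0.32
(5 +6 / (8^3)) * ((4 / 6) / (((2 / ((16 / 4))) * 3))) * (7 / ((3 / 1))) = 8981 / 1728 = 5.20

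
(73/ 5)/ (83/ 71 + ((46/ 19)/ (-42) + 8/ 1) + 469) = 0.03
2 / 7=0.29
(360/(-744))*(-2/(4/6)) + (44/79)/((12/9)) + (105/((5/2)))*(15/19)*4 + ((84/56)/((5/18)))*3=35061321/232655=150.70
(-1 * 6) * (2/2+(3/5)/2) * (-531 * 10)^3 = 1167826069800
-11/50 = -0.22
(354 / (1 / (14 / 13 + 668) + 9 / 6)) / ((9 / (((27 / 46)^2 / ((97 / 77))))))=4801074201 / 670147780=7.16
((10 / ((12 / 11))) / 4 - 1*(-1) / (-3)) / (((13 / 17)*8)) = 799 / 2496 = 0.32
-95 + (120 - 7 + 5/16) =18.31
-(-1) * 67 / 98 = 67 / 98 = 0.68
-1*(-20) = 20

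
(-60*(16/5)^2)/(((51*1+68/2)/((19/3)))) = -19456/425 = -45.78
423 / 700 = 0.60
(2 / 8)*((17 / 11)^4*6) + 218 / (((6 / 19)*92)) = 16.06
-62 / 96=-0.65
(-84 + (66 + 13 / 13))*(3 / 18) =-17 / 6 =-2.83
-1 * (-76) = 76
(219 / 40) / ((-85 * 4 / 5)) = -219 / 2720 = -0.08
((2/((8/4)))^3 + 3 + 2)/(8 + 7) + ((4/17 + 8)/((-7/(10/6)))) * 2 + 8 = 1142/255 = 4.48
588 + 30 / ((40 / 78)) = 1293 / 2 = 646.50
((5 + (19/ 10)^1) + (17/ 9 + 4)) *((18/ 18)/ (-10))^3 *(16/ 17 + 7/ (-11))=-21869/ 5610000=-0.00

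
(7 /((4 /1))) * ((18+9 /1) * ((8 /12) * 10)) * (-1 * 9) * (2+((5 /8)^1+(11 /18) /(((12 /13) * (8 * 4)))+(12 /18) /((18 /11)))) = -2215815 /256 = -8655.53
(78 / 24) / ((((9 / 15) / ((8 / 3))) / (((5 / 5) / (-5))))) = -26 / 9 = -2.89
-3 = -3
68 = 68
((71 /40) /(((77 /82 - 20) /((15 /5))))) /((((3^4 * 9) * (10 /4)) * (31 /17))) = -49487 /588703950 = -0.00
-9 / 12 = -3 / 4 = -0.75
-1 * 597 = -597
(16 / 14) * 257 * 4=8224 / 7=1174.86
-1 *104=-104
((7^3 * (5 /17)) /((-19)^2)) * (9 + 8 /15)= 2.66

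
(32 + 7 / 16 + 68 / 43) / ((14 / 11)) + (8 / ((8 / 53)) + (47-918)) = -791.27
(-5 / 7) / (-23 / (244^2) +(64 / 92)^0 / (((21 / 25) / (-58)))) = 893040 / 86327683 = 0.01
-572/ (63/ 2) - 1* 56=-4672/ 63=-74.16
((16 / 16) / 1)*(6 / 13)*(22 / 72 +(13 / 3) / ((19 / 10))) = 1769 / 1482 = 1.19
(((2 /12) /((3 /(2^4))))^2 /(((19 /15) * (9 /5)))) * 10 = 16000 /4617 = 3.47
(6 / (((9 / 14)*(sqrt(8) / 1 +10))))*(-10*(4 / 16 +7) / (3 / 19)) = -96425 / 207 +19285*sqrt(2) / 207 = -334.07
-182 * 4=-728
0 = 0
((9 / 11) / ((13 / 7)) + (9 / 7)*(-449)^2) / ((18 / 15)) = 216217440 / 1001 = 216001.44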